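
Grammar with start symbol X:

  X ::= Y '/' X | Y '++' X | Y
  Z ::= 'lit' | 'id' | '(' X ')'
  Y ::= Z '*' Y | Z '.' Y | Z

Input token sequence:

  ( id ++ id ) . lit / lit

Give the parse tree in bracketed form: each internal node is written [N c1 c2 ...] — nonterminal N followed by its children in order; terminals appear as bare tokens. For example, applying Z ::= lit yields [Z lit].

X
Y / X
Z . Y / X
( X ) . Y / X
( Y ++ X ) . Y / X
( Z ++ X ) . Y / X
( id ++ X ) . Y / X
( id ++ Y ) . Y / X
( id ++ Z ) . Y / X
( id ++ id ) . Y / X
( id ++ id ) . Z / X
( id ++ id ) . lit / X
( id ++ id ) . lit / Y
( id ++ id ) . lit / Z
( id ++ id ) . lit / lit

[X [Y [Z ( [X [Y [Z id]] ++ [X [Y [Z id]]]] )] . [Y [Z lit]]] / [X [Y [Z lit]]]]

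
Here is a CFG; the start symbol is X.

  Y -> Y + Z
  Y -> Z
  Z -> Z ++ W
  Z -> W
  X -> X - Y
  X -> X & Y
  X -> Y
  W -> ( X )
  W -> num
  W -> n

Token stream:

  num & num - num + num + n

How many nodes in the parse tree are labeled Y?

5

[X [X [X [Y [Z [W num]]]] & [Y [Z [W num]]]] - [Y [Y [Y [Z [W num]]] + [Z [W num]]] + [Z [W n]]]]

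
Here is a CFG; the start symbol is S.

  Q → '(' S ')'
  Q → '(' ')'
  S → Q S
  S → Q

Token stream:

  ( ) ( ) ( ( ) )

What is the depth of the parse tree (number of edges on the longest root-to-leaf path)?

6

[S [Q ( )] [S [Q ( )] [S [Q ( [S [Q ( )]] )]]]]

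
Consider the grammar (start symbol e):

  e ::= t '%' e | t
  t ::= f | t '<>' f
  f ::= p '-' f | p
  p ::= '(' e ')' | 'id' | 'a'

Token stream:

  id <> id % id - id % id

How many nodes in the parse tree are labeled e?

3

[e [t [t [f [p id]]] <> [f [p id]]] % [e [t [f [p id] - [f [p id]]]] % [e [t [f [p id]]]]]]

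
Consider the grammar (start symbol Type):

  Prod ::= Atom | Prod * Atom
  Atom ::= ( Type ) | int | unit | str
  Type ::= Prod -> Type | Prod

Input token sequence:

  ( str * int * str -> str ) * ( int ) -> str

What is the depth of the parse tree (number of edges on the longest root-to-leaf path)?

[Type [Prod [Prod [Atom ( [Type [Prod [Prod [Prod [Atom str]] * [Atom int]] * [Atom str]] -> [Type [Prod [Atom str]]]] )]] * [Atom ( [Type [Prod [Atom int]]] )]] -> [Type [Prod [Atom str]]]]

9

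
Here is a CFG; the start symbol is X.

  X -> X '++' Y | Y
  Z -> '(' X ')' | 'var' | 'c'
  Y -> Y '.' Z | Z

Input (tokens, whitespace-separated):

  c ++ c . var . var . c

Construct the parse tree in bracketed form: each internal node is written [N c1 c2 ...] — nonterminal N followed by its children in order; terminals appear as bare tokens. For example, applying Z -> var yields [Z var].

X
X ++ Y
Y ++ Y
Z ++ Y
c ++ Y
c ++ Y . Z
c ++ Y . Z . Z
c ++ Y . Z . Z . Z
c ++ Z . Z . Z . Z
c ++ c . Z . Z . Z
c ++ c . var . Z . Z
c ++ c . var . var . Z
c ++ c . var . var . c

[X [X [Y [Z c]]] ++ [Y [Y [Y [Y [Z c]] . [Z var]] . [Z var]] . [Z c]]]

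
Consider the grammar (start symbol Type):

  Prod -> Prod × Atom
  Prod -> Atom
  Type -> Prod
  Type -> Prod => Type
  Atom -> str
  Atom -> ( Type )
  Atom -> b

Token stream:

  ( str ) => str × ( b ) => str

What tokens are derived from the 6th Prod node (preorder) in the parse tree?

[Type [Prod [Atom ( [Type [Prod [Atom str]]] )]] => [Type [Prod [Prod [Atom str]] × [Atom ( [Type [Prod [Atom b]]] )]] => [Type [Prod [Atom str]]]]]

str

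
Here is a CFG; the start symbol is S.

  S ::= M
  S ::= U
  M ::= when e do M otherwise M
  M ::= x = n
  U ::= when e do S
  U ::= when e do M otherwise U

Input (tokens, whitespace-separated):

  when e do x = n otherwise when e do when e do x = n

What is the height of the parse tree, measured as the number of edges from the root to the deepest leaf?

7

[S [U when e do [M x = n] otherwise [U when e do [S [U when e do [S [M x = n]]]]]]]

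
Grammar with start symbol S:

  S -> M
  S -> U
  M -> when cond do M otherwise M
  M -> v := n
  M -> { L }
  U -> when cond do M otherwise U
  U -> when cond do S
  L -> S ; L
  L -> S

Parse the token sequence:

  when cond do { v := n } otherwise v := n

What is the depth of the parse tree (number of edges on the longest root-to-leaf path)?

[S [M when cond do [M { [L [S [M v := n]]] }] otherwise [M v := n]]]

6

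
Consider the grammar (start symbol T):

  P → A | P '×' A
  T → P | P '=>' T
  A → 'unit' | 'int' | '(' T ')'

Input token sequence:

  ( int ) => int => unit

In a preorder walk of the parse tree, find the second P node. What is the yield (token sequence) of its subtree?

[T [P [A ( [T [P [A int]]] )]] => [T [P [A int]] => [T [P [A unit]]]]]

int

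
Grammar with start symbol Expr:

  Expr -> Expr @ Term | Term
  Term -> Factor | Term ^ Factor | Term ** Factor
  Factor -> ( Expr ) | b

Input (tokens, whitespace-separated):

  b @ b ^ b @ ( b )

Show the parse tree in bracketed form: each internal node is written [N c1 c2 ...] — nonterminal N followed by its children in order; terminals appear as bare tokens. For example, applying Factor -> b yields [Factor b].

[Expr [Expr [Expr [Term [Factor b]]] @ [Term [Term [Factor b]] ^ [Factor b]]] @ [Term [Factor ( [Expr [Term [Factor b]]] )]]]

Expr
Expr @ Term
Expr @ Term @ Term
Term @ Term @ Term
Factor @ Term @ Term
b @ Term @ Term
b @ Term ^ Factor @ Term
b @ Factor ^ Factor @ Term
b @ b ^ Factor @ Term
b @ b ^ b @ Term
b @ b ^ b @ Factor
b @ b ^ b @ ( Expr )
b @ b ^ b @ ( Term )
b @ b ^ b @ ( Factor )
b @ b ^ b @ ( b )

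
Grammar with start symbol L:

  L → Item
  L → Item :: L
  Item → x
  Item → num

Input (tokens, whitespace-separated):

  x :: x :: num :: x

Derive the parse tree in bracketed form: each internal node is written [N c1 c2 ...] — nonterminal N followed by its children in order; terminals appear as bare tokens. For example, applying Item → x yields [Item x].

L
Item :: L
x :: L
x :: Item :: L
x :: x :: L
x :: x :: Item :: L
x :: x :: num :: L
x :: x :: num :: Item
x :: x :: num :: x

[L [Item x] :: [L [Item x] :: [L [Item num] :: [L [Item x]]]]]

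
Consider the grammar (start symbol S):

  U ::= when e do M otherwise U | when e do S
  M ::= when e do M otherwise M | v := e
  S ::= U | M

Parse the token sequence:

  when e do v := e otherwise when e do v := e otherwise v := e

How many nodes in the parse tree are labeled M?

5

[S [M when e do [M v := e] otherwise [M when e do [M v := e] otherwise [M v := e]]]]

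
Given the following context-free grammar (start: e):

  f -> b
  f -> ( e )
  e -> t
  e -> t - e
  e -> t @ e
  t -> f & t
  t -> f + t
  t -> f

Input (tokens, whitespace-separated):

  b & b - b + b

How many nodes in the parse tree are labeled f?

[e [t [f b] & [t [f b]]] - [e [t [f b] + [t [f b]]]]]

4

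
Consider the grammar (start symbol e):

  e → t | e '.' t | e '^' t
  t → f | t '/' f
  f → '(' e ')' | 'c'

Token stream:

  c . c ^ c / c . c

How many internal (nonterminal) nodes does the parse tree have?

14

[e [e [e [e [t [f c]]] . [t [f c]]] ^ [t [t [f c]] / [f c]]] . [t [f c]]]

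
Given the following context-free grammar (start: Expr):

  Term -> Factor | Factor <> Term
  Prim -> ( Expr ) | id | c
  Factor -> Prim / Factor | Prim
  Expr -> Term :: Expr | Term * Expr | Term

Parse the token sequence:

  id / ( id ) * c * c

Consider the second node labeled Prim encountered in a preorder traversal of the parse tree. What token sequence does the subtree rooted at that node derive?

( id )

[Expr [Term [Factor [Prim id] / [Factor [Prim ( [Expr [Term [Factor [Prim id]]]] )]]]] * [Expr [Term [Factor [Prim c]]] * [Expr [Term [Factor [Prim c]]]]]]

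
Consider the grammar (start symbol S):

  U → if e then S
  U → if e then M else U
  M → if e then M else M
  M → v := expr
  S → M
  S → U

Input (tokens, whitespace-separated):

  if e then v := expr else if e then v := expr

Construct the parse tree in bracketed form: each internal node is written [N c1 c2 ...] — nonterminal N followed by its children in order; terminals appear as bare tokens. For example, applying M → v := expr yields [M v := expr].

[S [U if e then [M v := expr] else [U if e then [S [M v := expr]]]]]

S
U
if e then M else U
if e then v := expr else U
if e then v := expr else if e then S
if e then v := expr else if e then M
if e then v := expr else if e then v := expr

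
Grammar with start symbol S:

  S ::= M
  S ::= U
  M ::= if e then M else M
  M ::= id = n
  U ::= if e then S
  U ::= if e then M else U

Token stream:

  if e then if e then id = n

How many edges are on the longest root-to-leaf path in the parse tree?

[S [U if e then [S [U if e then [S [M id = n]]]]]]

6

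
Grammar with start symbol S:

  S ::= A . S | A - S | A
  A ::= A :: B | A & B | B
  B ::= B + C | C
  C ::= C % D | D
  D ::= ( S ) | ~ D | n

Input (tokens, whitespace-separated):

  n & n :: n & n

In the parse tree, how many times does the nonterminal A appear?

4

[S [A [A [A [A [B [C [D n]]]] & [B [C [D n]]]] :: [B [C [D n]]]] & [B [C [D n]]]]]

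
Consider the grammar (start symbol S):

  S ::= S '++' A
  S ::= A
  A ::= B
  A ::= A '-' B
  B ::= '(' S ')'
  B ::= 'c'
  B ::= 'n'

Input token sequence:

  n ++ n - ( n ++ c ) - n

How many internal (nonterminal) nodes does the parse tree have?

[S [S [A [B n]]] ++ [A [A [A [B n]] - [B ( [S [S [A [B n]]] ++ [A [B c]]] )]] - [B n]]]

16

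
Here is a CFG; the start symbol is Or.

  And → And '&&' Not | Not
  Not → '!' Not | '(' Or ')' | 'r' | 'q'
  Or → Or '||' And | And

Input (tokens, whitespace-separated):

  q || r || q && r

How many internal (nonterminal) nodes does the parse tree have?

11

[Or [Or [Or [And [Not q]]] || [And [Not r]]] || [And [And [Not q]] && [Not r]]]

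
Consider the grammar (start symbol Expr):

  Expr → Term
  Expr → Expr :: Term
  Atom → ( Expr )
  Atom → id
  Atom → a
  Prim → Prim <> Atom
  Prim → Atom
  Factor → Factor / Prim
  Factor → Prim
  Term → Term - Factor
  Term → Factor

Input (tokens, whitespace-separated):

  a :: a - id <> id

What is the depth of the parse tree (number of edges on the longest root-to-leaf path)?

[Expr [Expr [Term [Factor [Prim [Atom a]]]]] :: [Term [Term [Factor [Prim [Atom a]]]] - [Factor [Prim [Prim [Atom id]] <> [Atom id]]]]]

6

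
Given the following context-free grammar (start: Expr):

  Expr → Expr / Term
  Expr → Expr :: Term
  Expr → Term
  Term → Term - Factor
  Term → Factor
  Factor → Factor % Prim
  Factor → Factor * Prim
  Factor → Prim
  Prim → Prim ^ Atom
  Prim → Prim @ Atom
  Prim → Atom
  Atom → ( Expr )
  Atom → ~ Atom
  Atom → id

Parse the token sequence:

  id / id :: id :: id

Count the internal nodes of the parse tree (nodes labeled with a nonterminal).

[Expr [Expr [Expr [Expr [Term [Factor [Prim [Atom id]]]]] / [Term [Factor [Prim [Atom id]]]]] :: [Term [Factor [Prim [Atom id]]]]] :: [Term [Factor [Prim [Atom id]]]]]

20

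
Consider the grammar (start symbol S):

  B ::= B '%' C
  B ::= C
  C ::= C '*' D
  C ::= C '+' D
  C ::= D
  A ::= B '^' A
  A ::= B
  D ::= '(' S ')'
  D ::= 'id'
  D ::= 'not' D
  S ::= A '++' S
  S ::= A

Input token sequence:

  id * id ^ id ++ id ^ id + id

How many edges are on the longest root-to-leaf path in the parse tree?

8

[S [A [B [C [C [D id]] * [D id]]] ^ [A [B [C [D id]]]]] ++ [S [A [B [C [D id]]] ^ [A [B [C [C [D id]] + [D id]]]]]]]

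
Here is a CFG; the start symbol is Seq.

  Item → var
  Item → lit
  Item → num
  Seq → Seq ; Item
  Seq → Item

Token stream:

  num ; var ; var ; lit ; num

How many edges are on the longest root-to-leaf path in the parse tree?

6

[Seq [Seq [Seq [Seq [Seq [Item num]] ; [Item var]] ; [Item var]] ; [Item lit]] ; [Item num]]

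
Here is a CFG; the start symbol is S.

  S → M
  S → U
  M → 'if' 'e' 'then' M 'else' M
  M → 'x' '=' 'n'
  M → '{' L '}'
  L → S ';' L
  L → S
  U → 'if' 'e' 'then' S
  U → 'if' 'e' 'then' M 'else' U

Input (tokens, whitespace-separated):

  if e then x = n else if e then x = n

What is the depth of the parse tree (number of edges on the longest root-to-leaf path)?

[S [U if e then [M x = n] else [U if e then [S [M x = n]]]]]

5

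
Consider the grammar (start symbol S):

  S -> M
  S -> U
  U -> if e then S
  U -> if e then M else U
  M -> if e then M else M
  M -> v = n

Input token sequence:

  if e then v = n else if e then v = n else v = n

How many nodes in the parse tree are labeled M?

5

[S [M if e then [M v = n] else [M if e then [M v = n] else [M v = n]]]]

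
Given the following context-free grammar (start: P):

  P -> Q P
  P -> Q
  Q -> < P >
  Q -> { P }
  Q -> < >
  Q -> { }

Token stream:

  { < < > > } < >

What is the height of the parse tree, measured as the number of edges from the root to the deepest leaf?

[P [Q { [P [Q < [P [Q < >]] >]] }] [P [Q < >]]]

6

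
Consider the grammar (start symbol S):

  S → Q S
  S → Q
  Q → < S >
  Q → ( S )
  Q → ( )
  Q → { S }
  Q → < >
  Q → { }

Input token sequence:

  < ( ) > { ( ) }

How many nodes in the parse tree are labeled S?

[S [Q < [S [Q ( )]] >] [S [Q { [S [Q ( )]] }]]]

4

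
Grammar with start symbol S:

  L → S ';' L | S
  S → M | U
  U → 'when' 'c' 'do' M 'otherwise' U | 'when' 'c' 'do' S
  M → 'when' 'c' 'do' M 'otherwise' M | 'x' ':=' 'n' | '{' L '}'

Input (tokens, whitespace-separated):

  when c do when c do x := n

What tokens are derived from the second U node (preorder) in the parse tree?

[S [U when c do [S [U when c do [S [M x := n]]]]]]

when c do x := n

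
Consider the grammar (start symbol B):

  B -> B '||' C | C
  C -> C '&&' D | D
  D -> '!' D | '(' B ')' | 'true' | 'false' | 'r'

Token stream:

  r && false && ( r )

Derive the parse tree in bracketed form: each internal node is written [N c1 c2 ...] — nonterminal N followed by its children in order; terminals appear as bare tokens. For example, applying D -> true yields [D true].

[B [C [C [C [D r]] && [D false]] && [D ( [B [C [D r]]] )]]]

B
C
C && D
C && D && D
D && D && D
r && D && D
r && false && D
r && false && ( B )
r && false && ( C )
r && false && ( D )
r && false && ( r )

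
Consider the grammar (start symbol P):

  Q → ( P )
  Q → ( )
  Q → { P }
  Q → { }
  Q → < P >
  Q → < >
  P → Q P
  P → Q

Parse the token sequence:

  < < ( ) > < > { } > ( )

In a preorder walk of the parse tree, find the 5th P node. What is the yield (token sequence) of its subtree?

{ }

[P [Q < [P [Q < [P [Q ( )]] >] [P [Q < >] [P [Q { }]]]] >] [P [Q ( )]]]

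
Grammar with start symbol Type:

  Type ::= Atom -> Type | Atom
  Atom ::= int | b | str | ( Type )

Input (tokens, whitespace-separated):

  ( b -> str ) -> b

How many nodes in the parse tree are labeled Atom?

4

[Type [Atom ( [Type [Atom b] -> [Type [Atom str]]] )] -> [Type [Atom b]]]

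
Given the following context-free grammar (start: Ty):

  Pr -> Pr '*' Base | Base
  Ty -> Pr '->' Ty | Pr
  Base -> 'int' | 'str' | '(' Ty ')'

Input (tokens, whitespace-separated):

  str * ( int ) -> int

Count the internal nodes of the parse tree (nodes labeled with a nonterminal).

[Ty [Pr [Pr [Base str]] * [Base ( [Ty [Pr [Base int]]] )]] -> [Ty [Pr [Base int]]]]

11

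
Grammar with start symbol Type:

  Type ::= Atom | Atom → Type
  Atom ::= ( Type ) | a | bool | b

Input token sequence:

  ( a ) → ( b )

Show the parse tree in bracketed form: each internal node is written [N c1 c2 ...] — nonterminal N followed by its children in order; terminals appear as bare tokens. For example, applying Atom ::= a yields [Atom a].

[Type [Atom ( [Type [Atom a]] )] → [Type [Atom ( [Type [Atom b]] )]]]

Type
Atom → Type
( Type ) → Type
( Atom ) → Type
( a ) → Type
( a ) → Atom
( a ) → ( Type )
( a ) → ( Atom )
( a ) → ( b )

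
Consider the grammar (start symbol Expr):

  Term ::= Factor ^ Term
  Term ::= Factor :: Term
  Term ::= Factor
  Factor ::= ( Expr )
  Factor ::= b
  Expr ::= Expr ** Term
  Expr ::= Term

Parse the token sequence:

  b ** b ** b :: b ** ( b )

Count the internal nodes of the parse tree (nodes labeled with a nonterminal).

[Expr [Expr [Expr [Expr [Term [Factor b]]] ** [Term [Factor b]]] ** [Term [Factor b] :: [Term [Factor b]]]] ** [Term [Factor ( [Expr [Term [Factor b]]] )]]]

17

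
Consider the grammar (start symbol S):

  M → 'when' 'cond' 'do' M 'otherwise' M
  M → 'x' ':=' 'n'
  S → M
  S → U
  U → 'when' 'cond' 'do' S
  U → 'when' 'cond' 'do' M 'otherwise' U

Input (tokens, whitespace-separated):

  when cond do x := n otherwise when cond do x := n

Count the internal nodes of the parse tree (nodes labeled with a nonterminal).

6

[S [U when cond do [M x := n] otherwise [U when cond do [S [M x := n]]]]]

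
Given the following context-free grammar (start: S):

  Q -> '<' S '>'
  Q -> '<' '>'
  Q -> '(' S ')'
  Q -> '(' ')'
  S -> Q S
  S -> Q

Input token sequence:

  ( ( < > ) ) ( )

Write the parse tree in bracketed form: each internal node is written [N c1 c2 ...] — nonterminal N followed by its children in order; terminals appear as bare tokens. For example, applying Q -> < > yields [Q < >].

S
Q S
( S ) S
( Q ) S
( ( S ) ) S
( ( Q ) ) S
( ( < > ) ) S
( ( < > ) ) Q
( ( < > ) ) ( )

[S [Q ( [S [Q ( [S [Q < >]] )]] )] [S [Q ( )]]]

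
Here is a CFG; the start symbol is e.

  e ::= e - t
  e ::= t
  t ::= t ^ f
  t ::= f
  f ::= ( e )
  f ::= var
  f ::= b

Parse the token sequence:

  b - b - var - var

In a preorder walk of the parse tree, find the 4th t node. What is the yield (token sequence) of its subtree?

[e [e [e [e [t [f b]]] - [t [f b]]] - [t [f var]]] - [t [f var]]]

var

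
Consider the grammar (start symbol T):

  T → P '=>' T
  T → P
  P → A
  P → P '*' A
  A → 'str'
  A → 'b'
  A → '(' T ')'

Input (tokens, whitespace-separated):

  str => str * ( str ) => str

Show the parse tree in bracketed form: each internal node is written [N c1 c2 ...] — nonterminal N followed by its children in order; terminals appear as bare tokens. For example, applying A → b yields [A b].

T
P => T
A => T
str => T
str => P => T
str => P * A => T
str => A * A => T
str => str * A => T
str => str * ( T ) => T
str => str * ( P ) => T
str => str * ( A ) => T
str => str * ( str ) => T
str => str * ( str ) => P
str => str * ( str ) => A
str => str * ( str ) => str

[T [P [A str]] => [T [P [P [A str]] * [A ( [T [P [A str]]] )]] => [T [P [A str]]]]]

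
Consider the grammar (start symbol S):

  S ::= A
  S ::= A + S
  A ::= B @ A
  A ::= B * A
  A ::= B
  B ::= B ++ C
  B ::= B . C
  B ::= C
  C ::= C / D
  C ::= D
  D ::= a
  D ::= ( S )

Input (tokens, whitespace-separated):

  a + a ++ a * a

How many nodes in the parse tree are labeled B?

[S [A [B [C [D a]]]] + [S [A [B [B [C [D a]]] ++ [C [D a]]] * [A [B [C [D a]]]]]]]

4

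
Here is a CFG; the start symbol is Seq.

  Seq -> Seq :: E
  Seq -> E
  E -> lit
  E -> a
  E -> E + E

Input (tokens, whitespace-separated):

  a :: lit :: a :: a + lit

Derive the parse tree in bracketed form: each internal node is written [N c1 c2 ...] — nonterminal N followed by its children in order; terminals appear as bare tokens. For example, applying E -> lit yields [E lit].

[Seq [Seq [Seq [Seq [E a]] :: [E lit]] :: [E a]] :: [E [E a] + [E lit]]]

Seq
Seq :: E
Seq :: E :: E
Seq :: E :: E :: E
E :: E :: E :: E
a :: E :: E :: E
a :: lit :: E :: E
a :: lit :: a :: E
a :: lit :: a :: E + E
a :: lit :: a :: a + E
a :: lit :: a :: a + lit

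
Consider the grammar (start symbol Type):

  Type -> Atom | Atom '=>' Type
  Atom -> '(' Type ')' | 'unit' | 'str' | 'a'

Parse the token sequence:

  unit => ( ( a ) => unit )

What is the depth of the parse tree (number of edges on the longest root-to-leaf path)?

7

[Type [Atom unit] => [Type [Atom ( [Type [Atom ( [Type [Atom a]] )] => [Type [Atom unit]]] )]]]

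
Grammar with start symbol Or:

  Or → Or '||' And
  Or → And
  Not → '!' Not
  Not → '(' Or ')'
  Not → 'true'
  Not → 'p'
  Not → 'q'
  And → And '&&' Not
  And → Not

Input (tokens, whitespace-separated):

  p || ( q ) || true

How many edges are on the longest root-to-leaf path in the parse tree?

[Or [Or [Or [And [Not p]]] || [And [Not ( [Or [And [Not q]]] )]]] || [And [Not true]]]

7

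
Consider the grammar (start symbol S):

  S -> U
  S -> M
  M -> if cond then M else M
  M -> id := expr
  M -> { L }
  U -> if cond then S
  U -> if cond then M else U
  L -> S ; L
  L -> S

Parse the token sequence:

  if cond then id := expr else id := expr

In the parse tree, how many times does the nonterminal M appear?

3

[S [M if cond then [M id := expr] else [M id := expr]]]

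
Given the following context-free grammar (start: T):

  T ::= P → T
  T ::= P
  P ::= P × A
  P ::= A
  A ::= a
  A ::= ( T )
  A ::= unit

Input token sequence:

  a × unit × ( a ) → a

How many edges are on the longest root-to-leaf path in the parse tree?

[T [P [P [P [A a]] × [A unit]] × [A ( [T [P [A a]]] )]] → [T [P [A a]]]]

6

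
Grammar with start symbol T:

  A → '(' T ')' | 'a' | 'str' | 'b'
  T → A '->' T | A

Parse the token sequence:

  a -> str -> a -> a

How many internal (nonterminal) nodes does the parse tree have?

8

[T [A a] -> [T [A str] -> [T [A a] -> [T [A a]]]]]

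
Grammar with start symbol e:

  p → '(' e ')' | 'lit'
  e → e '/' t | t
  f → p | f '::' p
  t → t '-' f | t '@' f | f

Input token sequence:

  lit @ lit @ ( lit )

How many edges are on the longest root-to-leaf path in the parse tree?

8

[e [t [t [t [f [p lit]]] @ [f [p lit]]] @ [f [p ( [e [t [f [p lit]]]] )]]]]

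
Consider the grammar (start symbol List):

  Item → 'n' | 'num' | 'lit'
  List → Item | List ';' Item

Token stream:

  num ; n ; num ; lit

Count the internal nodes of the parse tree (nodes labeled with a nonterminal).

8

[List [List [List [List [Item num]] ; [Item n]] ; [Item num]] ; [Item lit]]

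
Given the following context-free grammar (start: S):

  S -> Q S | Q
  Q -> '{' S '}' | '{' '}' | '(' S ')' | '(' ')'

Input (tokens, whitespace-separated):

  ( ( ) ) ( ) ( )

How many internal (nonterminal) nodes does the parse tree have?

8

[S [Q ( [S [Q ( )]] )] [S [Q ( )] [S [Q ( )]]]]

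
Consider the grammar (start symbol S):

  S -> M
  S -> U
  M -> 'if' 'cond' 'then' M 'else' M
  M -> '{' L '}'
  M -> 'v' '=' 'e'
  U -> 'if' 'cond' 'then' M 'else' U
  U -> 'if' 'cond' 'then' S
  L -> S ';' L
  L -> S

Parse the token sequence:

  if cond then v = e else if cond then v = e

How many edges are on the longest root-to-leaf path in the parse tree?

5

[S [U if cond then [M v = e] else [U if cond then [S [M v = e]]]]]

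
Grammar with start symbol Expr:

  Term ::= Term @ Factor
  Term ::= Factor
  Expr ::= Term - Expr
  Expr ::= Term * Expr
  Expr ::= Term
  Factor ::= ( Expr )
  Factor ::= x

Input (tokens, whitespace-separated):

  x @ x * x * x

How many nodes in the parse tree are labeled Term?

[Expr [Term [Term [Factor x]] @ [Factor x]] * [Expr [Term [Factor x]] * [Expr [Term [Factor x]]]]]

4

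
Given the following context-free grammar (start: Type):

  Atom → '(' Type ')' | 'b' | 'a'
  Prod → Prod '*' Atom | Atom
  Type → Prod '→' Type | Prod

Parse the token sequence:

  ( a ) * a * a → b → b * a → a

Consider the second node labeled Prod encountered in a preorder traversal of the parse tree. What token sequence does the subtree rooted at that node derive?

[Type [Prod [Prod [Prod [Atom ( [Type [Prod [Atom a]]] )]] * [Atom a]] * [Atom a]] → [Type [Prod [Atom b]] → [Type [Prod [Prod [Atom b]] * [Atom a]] → [Type [Prod [Atom a]]]]]]

( a ) * a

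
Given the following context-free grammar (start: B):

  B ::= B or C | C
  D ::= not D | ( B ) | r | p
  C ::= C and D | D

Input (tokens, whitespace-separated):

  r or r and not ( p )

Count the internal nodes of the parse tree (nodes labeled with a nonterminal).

12

[B [B [C [D r]]] or [C [C [D r]] and [D not [D ( [B [C [D p]]] )]]]]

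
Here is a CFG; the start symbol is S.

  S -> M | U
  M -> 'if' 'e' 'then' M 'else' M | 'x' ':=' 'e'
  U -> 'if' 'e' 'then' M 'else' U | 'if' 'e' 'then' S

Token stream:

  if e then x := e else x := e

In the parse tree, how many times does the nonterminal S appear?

1

[S [M if e then [M x := e] else [M x := e]]]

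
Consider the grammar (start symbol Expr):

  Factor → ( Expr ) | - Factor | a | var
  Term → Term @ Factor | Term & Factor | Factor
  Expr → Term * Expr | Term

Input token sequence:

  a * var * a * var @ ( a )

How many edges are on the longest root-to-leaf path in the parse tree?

[Expr [Term [Factor a]] * [Expr [Term [Factor var]] * [Expr [Term [Factor a]] * [Expr [Term [Term [Factor var]] @ [Factor ( [Expr [Term [Factor a]]] )]]]]]]

9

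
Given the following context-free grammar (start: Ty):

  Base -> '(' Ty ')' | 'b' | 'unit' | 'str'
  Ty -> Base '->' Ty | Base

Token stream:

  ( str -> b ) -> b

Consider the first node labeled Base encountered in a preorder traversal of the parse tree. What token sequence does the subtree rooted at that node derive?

[Ty [Base ( [Ty [Base str] -> [Ty [Base b]]] )] -> [Ty [Base b]]]

( str -> b )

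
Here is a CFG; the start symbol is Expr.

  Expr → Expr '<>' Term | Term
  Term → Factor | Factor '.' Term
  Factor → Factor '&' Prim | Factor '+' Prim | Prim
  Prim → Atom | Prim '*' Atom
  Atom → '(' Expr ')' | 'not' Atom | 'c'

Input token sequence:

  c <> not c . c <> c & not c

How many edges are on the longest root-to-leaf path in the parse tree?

[Expr [Expr [Expr [Term [Factor [Prim [Atom c]]]]] <> [Term [Factor [Prim [Atom not [Atom c]]]] . [Term [Factor [Prim [Atom c]]]]]] <> [Term [Factor [Factor [Prim [Atom c]]] & [Prim [Atom not [Atom c]]]]]]

7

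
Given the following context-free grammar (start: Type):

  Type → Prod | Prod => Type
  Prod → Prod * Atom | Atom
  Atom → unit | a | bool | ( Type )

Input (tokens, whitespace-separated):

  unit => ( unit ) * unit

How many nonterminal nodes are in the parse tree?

11

[Type [Prod [Atom unit]] => [Type [Prod [Prod [Atom ( [Type [Prod [Atom unit]]] )]] * [Atom unit]]]]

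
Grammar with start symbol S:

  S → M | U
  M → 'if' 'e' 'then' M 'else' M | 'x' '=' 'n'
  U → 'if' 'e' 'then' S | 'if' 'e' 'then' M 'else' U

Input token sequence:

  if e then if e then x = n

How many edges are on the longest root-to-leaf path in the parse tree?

6

[S [U if e then [S [U if e then [S [M x = n]]]]]]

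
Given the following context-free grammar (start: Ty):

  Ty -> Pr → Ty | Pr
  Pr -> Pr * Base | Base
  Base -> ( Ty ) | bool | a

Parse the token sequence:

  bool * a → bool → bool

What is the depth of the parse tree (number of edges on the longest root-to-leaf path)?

5

[Ty [Pr [Pr [Base bool]] * [Base a]] → [Ty [Pr [Base bool]] → [Ty [Pr [Base bool]]]]]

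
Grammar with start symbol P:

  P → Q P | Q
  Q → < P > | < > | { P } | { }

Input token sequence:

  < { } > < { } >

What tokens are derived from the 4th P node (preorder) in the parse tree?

{ }

[P [Q < [P [Q { }]] >] [P [Q < [P [Q { }]] >]]]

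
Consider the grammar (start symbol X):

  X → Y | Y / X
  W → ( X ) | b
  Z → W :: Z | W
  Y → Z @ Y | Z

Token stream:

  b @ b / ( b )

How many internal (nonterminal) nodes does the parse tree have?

[X [Y [Z [W b]] @ [Y [Z [W b]]]] / [X [Y [Z [W ( [X [Y [Z [W b]]]] )]]]]]

15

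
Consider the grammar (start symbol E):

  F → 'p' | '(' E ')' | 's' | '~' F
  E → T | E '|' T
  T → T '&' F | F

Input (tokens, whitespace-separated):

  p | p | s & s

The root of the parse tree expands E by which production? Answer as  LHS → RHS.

E → E '|' T

[E [E [E [T [F p]]] | [T [F p]]] | [T [T [F s]] & [F s]]]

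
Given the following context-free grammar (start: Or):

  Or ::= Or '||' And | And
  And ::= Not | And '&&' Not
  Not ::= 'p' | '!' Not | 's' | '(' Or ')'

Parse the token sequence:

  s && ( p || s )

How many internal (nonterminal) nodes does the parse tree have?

11

[Or [And [And [Not s]] && [Not ( [Or [Or [And [Not p]]] || [And [Not s]]] )]]]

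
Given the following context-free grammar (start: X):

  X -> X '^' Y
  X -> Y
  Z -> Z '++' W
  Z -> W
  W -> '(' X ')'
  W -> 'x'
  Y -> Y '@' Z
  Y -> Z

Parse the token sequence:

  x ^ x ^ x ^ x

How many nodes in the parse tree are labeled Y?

[X [X [X [X [Y [Z [W x]]]] ^ [Y [Z [W x]]]] ^ [Y [Z [W x]]]] ^ [Y [Z [W x]]]]

4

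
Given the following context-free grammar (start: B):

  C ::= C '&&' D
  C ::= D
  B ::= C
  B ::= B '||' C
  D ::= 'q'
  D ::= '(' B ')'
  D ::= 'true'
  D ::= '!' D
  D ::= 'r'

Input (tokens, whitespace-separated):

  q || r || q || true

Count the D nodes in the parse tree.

4

[B [B [B [B [C [D q]]] || [C [D r]]] || [C [D q]]] || [C [D true]]]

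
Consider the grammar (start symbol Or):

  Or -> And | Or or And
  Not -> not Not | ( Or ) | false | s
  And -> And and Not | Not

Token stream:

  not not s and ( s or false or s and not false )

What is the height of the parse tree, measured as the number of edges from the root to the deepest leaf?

[Or [And [And [Not not [Not not [Not s]]]] and [Not ( [Or [Or [Or [And [Not s]]] or [And [Not false]]] or [And [And [Not s]] and [Not not [Not false]]]] )]]]

8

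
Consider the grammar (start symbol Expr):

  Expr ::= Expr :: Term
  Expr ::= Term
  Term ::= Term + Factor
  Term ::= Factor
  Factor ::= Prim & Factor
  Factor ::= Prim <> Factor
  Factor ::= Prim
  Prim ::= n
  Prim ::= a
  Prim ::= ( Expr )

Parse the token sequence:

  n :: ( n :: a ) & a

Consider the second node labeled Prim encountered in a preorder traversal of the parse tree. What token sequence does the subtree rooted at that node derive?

[Expr [Expr [Term [Factor [Prim n]]]] :: [Term [Factor [Prim ( [Expr [Expr [Term [Factor [Prim n]]]] :: [Term [Factor [Prim a]]]] )] & [Factor [Prim a]]]]]

( n :: a )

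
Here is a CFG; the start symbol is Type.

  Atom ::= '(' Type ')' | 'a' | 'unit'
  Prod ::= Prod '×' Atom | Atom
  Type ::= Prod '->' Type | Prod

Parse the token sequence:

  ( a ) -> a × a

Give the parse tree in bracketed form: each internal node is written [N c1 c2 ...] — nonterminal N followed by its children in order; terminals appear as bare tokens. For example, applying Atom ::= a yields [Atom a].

Type
Prod -> Type
Atom -> Type
( Type ) -> Type
( Prod ) -> Type
( Atom ) -> Type
( a ) -> Type
( a ) -> Prod
( a ) -> Prod × Atom
( a ) -> Atom × Atom
( a ) -> a × Atom
( a ) -> a × a

[Type [Prod [Atom ( [Type [Prod [Atom a]]] )]] -> [Type [Prod [Prod [Atom a]] × [Atom a]]]]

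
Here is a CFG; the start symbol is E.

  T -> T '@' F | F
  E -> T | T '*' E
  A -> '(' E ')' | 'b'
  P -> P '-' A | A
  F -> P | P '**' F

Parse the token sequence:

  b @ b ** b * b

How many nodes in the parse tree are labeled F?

4

[E [T [T [F [P [A b]]]] @ [F [P [A b]] ** [F [P [A b]]]]] * [E [T [F [P [A b]]]]]]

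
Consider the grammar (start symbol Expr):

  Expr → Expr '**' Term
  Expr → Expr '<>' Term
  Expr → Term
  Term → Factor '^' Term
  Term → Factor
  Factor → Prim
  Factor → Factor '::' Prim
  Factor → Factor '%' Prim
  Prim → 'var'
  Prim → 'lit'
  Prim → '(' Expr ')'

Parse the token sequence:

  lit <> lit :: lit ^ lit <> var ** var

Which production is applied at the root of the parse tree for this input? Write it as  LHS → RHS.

[Expr [Expr [Expr [Expr [Term [Factor [Prim lit]]]] <> [Term [Factor [Factor [Prim lit]] :: [Prim lit]] ^ [Term [Factor [Prim lit]]]]] <> [Term [Factor [Prim var]]]] ** [Term [Factor [Prim var]]]]

Expr → Expr '**' Term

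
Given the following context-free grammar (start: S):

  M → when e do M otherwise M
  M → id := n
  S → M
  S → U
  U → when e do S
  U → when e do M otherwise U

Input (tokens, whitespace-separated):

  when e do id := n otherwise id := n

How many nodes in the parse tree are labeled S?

1

[S [M when e do [M id := n] otherwise [M id := n]]]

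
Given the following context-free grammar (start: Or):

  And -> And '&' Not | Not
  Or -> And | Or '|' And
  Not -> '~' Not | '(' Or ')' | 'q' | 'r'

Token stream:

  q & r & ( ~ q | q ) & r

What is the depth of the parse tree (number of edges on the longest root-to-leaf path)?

[Or [And [And [And [And [Not q]] & [Not r]] & [Not ( [Or [Or [And [Not ~ [Not q]]]] | [And [Not q]]] )]] & [Not r]]]

9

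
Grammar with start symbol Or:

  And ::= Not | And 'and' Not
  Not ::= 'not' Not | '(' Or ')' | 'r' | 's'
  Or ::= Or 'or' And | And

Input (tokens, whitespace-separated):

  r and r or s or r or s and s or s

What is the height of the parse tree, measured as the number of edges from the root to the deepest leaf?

8

[Or [Or [Or [Or [Or [And [And [Not r]] and [Not r]]] or [And [Not s]]] or [And [Not r]]] or [And [And [Not s]] and [Not s]]] or [And [Not s]]]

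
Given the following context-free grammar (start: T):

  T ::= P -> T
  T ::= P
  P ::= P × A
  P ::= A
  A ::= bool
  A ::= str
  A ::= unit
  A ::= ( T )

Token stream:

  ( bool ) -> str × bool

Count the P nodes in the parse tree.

[T [P [A ( [T [P [A bool]]] )]] -> [T [P [P [A str]] × [A bool]]]]

4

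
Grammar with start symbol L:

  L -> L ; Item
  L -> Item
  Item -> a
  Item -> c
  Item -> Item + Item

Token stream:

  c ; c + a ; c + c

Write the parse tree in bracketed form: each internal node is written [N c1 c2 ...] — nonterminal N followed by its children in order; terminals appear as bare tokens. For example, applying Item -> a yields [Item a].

L
L ; Item
L ; Item ; Item
Item ; Item ; Item
c ; Item ; Item
c ; Item + Item ; Item
c ; c + Item ; Item
c ; c + a ; Item
c ; c + a ; Item + Item
c ; c + a ; c + Item
c ; c + a ; c + c

[L [L [L [Item c]] ; [Item [Item c] + [Item a]]] ; [Item [Item c] + [Item c]]]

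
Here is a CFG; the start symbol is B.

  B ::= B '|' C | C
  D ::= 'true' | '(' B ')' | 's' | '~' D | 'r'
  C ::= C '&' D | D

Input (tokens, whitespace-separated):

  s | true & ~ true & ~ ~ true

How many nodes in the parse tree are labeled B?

[B [B [C [D s]]] | [C [C [C [D true]] & [D ~ [D true]]] & [D ~ [D ~ [D true]]]]]

2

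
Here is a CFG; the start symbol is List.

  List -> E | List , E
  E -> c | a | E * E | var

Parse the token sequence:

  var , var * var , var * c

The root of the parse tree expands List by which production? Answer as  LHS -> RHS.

[List [List [List [E var]] , [E [E var] * [E var]]] , [E [E var] * [E c]]]

List -> List , E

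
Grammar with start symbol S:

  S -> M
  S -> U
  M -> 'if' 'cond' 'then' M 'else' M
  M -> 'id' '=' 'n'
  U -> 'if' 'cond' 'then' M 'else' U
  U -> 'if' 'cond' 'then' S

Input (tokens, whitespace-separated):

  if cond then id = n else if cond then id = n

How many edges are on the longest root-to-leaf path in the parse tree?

[S [U if cond then [M id = n] else [U if cond then [S [M id = n]]]]]

5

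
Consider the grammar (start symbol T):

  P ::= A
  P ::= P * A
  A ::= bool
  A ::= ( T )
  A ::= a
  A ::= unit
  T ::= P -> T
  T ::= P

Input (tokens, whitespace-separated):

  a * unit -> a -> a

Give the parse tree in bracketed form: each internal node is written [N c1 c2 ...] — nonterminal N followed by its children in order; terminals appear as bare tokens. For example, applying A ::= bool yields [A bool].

T
P -> T
P * A -> T
A * A -> T
a * A -> T
a * unit -> T
a * unit -> P -> T
a * unit -> A -> T
a * unit -> a -> T
a * unit -> a -> P
a * unit -> a -> A
a * unit -> a -> a

[T [P [P [A a]] * [A unit]] -> [T [P [A a]] -> [T [P [A a]]]]]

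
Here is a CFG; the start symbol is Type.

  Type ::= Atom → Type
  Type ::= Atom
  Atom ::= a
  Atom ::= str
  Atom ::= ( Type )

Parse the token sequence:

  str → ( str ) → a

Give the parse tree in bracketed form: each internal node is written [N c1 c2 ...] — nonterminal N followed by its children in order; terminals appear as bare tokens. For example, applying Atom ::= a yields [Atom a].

[Type [Atom str] → [Type [Atom ( [Type [Atom str]] )] → [Type [Atom a]]]]

Type
Atom → Type
str → Type
str → Atom → Type
str → ( Type ) → Type
str → ( Atom ) → Type
str → ( str ) → Type
str → ( str ) → Atom
str → ( str ) → a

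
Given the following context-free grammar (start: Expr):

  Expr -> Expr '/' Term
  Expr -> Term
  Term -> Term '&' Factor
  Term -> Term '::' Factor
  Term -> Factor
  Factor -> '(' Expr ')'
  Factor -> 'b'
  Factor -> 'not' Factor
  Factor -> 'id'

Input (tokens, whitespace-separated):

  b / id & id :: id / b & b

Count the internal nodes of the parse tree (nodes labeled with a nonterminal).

[Expr [Expr [Expr [Term [Factor b]]] / [Term [Term [Term [Factor id]] & [Factor id]] :: [Factor id]]] / [Term [Term [Factor b]] & [Factor b]]]

15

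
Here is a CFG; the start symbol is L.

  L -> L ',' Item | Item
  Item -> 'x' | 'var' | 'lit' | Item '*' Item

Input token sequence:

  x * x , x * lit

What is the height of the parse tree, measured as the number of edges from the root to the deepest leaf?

4

[L [L [Item [Item x] * [Item x]]] , [Item [Item x] * [Item lit]]]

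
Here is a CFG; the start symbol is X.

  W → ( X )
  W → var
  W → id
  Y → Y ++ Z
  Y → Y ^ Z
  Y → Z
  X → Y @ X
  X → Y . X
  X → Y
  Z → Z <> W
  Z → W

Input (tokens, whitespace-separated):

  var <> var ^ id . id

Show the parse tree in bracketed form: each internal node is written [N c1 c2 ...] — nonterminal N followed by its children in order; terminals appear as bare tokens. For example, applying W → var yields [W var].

X
Y . X
Y ^ Z . X
Z ^ Z . X
Z <> W ^ Z . X
W <> W ^ Z . X
var <> W ^ Z . X
var <> var ^ Z . X
var <> var ^ W . X
var <> var ^ id . X
var <> var ^ id . Y
var <> var ^ id . Z
var <> var ^ id . W
var <> var ^ id . id

[X [Y [Y [Z [Z [W var]] <> [W var]]] ^ [Z [W id]]] . [X [Y [Z [W id]]]]]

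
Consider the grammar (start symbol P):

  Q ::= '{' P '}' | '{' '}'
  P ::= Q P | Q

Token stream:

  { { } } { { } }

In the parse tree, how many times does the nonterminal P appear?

[P [Q { [P [Q { }]] }] [P [Q { [P [Q { }]] }]]]

4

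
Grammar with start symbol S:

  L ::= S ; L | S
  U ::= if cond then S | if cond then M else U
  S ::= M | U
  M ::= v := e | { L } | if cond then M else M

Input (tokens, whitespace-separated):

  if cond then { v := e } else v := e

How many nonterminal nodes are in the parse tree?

[S [M if cond then [M { [L [S [M v := e]]] }] else [M v := e]]]

7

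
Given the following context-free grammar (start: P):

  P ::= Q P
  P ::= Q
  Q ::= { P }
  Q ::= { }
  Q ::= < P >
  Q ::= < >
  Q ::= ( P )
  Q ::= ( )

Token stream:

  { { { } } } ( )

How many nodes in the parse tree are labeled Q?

4

[P [Q { [P [Q { [P [Q { }]] }]] }] [P [Q ( )]]]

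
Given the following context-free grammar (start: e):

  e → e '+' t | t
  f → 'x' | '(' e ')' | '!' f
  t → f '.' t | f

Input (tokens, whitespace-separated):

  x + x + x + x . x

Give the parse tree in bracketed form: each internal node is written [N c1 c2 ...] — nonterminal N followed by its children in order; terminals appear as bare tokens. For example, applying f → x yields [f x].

e
e + t
e + t + t
e + t + t + t
t + t + t + t
f + t + t + t
x + t + t + t
x + f + t + t
x + x + t + t
x + x + f + t
x + x + x + t
x + x + x + f . t
x + x + x + x . t
x + x + x + x . f
x + x + x + x . x

[e [e [e [e [t [f x]]] + [t [f x]]] + [t [f x]]] + [t [f x] . [t [f x]]]]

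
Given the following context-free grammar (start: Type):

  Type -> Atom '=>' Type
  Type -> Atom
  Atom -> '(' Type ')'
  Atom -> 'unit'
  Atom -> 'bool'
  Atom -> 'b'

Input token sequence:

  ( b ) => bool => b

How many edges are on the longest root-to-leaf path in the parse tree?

[Type [Atom ( [Type [Atom b]] )] => [Type [Atom bool] => [Type [Atom b]]]]

4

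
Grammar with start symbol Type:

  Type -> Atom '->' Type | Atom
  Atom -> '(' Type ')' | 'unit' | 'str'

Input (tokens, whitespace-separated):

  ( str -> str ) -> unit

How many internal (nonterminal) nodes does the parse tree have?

[Type [Atom ( [Type [Atom str] -> [Type [Atom str]]] )] -> [Type [Atom unit]]]

8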